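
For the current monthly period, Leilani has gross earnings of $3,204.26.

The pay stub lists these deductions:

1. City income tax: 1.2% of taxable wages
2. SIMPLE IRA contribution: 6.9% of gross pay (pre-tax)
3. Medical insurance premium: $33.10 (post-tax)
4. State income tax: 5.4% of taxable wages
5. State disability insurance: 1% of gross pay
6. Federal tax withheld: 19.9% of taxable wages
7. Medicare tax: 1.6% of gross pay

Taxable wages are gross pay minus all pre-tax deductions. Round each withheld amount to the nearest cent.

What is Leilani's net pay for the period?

$2,076.22

SIMPLE IRA contribution: $3,204.26 × 0.069 = $221.09
Taxable wages = $3,204.26 − $221.09 = $2,983.17
City income tax: $2,983.17 × 0.012 = $35.80
Federal tax withheld: $2,983.17 × 0.199 = $593.65
State income tax: $2,983.17 × 0.054 = $161.09
Medicare tax: $3,204.26 × 0.016 = $51.27
State disability insurance: $3,204.26 × 0.01 = $32.04
Medical insurance premium: $33.10
Total deductions = $221.09 + $35.80 + $593.65 + $161.09 + $51.27 + $32.04 + $33.10 = $1,128.04
Net pay = $3,204.26 − $1,128.04 = $2,076.22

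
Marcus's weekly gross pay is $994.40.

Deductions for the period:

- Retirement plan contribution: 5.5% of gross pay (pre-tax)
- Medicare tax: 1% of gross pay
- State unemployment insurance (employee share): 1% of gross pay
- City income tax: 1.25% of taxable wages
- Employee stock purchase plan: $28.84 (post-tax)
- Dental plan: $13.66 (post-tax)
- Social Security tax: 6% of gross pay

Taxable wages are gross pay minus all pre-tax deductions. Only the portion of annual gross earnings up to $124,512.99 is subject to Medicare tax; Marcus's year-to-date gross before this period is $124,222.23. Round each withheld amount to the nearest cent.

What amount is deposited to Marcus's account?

Retirement plan contribution: $994.40 × 0.055 = $54.69
Taxable wages = $994.40 − $54.69 = $939.71
City income tax: $939.71 × 0.0125 = $11.75
Social Security tax: $994.40 × 0.06 = $59.66
State unemployment insurance (employee share): $994.40 × 0.01 = $9.94
Medicare tax: only $124,512.99 − $124,222.23 = $290.76 of this check is subject → $290.76 × 0.01 = $2.91
Employee stock purchase plan: $28.84
Dental plan: $13.66
Total deductions = $54.69 + $11.75 + $59.66 + $9.94 + $2.91 + $28.84 + $13.66 = $181.45
Net pay = $994.40 − $181.45 = $812.95

$812.95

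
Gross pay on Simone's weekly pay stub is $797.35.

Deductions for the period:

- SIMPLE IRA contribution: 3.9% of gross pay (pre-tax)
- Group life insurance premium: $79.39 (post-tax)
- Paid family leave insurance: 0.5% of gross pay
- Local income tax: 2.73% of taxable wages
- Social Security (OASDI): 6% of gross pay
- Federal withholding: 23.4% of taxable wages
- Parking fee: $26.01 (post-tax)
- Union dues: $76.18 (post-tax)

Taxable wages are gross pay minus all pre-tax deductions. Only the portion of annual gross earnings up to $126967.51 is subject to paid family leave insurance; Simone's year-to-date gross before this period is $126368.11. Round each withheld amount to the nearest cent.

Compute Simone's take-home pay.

$333.61

SIMPLE IRA contribution: $797.35 × 0.039 = $31.10
Taxable wages = $797.35 − $31.10 = $766.25
Local income tax: $766.25 × 0.0273 = $20.92
Federal withholding: $766.25 × 0.234 = $179.30
Paid family leave insurance: only $126967.51 − $126368.11 = $599.40 of this check is subject → $599.40 × 0.005 = $3.00
Social Security (OASDI): $797.35 × 0.06 = $47.84
Parking fee: $26.01
Group life insurance premium: $79.39
Union dues: $76.18
Total deductions = $31.10 + $20.92 + $179.30 + $3.00 + $47.84 + $26.01 + $79.39 + $76.18 = $463.74
Net pay = $797.35 − $463.74 = $333.61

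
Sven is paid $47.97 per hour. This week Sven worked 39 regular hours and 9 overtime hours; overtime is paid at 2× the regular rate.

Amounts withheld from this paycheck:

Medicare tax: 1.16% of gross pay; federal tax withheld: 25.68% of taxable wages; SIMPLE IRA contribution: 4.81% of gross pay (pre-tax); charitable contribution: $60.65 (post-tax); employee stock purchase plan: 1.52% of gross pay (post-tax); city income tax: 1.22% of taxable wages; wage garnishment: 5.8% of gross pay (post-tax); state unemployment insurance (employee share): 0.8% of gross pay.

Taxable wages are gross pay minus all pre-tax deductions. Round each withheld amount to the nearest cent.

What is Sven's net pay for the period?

Regular pay: 39 × $47.97 = $1,870.83
Overtime pay: 9 × $47.97 × 2 = $863.46
Gross pay = $1,870.83 + $863.46 = $2,734.29
SIMPLE IRA contribution: $2,734.29 × 0.0481 = $131.52
Taxable wages = $2,734.29 − $131.52 = $2,602.77
Federal tax withheld: $2,602.77 × 0.2568 = $668.39
City income tax: $2,602.77 × 0.0122 = $31.75
Medicare tax: $2,734.29 × 0.0116 = $31.72
State unemployment insurance (employee share): $2,734.29 × 0.008 = $21.87
Employee stock purchase plan: $2,734.29 × 0.0152 = $41.56
Charitable contribution: $60.65
Wage garnishment: $2,734.29 × 0.058 = $158.59
Total deductions = $131.52 + $668.39 + $31.75 + $31.72 + $21.87 + $41.56 + $60.65 + $158.59 = $1,146.05
Net pay = $2,734.29 − $1,146.05 = $1,588.24

$1,588.24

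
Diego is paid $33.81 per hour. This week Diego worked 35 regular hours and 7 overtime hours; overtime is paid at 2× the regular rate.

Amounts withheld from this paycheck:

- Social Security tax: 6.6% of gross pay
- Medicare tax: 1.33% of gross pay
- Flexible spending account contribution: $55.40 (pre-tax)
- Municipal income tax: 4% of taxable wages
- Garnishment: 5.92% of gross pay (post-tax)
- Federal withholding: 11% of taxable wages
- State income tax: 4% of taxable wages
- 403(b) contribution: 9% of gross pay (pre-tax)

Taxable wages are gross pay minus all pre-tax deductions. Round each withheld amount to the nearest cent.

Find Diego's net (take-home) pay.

$946.82

Regular pay: 35 × $33.81 = $1,183.35
Overtime pay: 7 × $33.81 × 2 = $473.34
Gross pay = $1,183.35 + $473.34 = $1,656.69
403(b) contribution: $1,656.69 × 0.09 = $149.10
Flexible spending account contribution: $55.40
Pre-tax total = $149.10 + $55.40 = $204.50
Taxable wages = $1,656.69 − $204.50 = $1,452.19
State income tax: $1,452.19 × 0.04 = $58.09
Municipal income tax: $1,452.19 × 0.04 = $58.09
Federal withholding: $1,452.19 × 0.11 = $159.74
Social Security tax: $1,656.69 × 0.066 = $109.34
Medicare tax: $1,656.69 × 0.0133 = $22.03
Garnishment: $1,656.69 × 0.0592 = $98.08
Total deductions = $149.10 + $55.40 + $58.09 + $58.09 + $159.74 + $109.34 + $22.03 + $98.08 = $709.87
Net pay = $1,656.69 − $709.87 = $946.82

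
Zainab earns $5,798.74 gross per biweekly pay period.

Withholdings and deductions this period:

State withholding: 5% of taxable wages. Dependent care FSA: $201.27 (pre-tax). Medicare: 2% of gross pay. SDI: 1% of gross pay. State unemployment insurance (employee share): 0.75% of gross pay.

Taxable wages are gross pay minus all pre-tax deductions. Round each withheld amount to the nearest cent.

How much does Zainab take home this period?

$5,100.15

Dependent care FSA: $201.27
Taxable wages = $5,798.74 − $201.27 = $5,597.47
State withholding: $5,597.47 × 0.05 = $279.87
Medicare: $5,798.74 × 0.02 = $115.97
SDI: $5,798.74 × 0.01 = $57.99
State unemployment insurance (employee share): $5,798.74 × 0.0075 = $43.49
Total deductions = $201.27 + $279.87 + $115.97 + $57.99 + $43.49 = $698.59
Net pay = $5,798.74 − $698.59 = $5,100.15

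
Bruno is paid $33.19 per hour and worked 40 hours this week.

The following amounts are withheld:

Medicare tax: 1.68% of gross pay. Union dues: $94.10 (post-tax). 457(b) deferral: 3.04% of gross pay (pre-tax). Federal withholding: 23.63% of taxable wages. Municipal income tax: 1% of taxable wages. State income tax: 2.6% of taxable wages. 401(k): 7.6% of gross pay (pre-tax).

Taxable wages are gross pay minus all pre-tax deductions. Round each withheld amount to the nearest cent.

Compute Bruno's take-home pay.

Gross pay: 40 × $33.19 = $1,327.60
401(k): $1,327.60 × 0.076 = $100.90
457(b) deferral: $1,327.60 × 0.0304 = $40.36
Pre-tax total = $100.90 + $40.36 = $141.26
Taxable wages = $1,327.60 − $141.26 = $1,186.34
State income tax: $1,186.34 × 0.026 = $30.84
Municipal income tax: $1,186.34 × 0.01 = $11.86
Federal withholding: $1,186.34 × 0.2363 = $280.33
Medicare tax: $1,327.60 × 0.0168 = $22.30
Union dues: $94.10
Total deductions = $100.90 + $40.36 + $30.84 + $11.86 + $280.33 + $22.30 + $94.10 = $580.69
Net pay = $1,327.60 − $580.69 = $746.91

$746.91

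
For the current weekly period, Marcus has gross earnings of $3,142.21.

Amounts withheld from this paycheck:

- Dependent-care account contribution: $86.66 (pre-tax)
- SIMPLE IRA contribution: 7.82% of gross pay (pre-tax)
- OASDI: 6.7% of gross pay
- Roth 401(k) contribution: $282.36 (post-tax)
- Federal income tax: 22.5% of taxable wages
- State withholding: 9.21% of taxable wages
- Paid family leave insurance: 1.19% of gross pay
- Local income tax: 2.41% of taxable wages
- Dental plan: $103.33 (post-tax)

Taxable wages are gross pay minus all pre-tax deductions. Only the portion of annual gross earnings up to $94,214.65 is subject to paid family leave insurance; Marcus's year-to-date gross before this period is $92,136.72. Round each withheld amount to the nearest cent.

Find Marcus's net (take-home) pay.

$1,230.16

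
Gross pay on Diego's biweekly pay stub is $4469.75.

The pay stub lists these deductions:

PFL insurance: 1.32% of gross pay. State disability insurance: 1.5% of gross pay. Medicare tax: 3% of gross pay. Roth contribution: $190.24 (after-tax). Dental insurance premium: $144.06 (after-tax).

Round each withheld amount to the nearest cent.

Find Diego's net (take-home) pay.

PFL insurance: $4469.75 × 0.0132 = $59.00
Medicare tax: $4469.75 × 0.03 = $134.09
State disability insurance: $4469.75 × 0.015 = $67.05
Dental insurance premium: $144.06
Roth contribution: $190.24
Total deductions = $59.00 + $134.09 + $67.05 + $144.06 + $190.24 = $594.44
Net pay = $4469.75 − $594.44 = $3875.31

$3875.31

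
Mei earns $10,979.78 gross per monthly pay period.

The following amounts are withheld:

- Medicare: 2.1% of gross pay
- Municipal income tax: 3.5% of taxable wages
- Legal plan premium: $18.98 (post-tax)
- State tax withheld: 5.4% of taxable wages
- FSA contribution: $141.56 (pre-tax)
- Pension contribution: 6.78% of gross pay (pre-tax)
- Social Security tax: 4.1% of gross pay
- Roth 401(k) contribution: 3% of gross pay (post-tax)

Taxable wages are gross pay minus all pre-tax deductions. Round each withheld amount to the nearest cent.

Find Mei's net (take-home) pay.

$8,166.33

Pension contribution: $10,979.78 × 0.0678 = $744.43
FSA contribution: $141.56
Pre-tax total = $744.43 + $141.56 = $885.99
Taxable wages = $10,979.78 − $885.99 = $10,093.79
State tax withheld: $10,093.79 × 0.054 = $545.06
Municipal income tax: $10,093.79 × 0.035 = $353.28
Social Security tax: $10,979.78 × 0.041 = $450.17
Medicare: $10,979.78 × 0.021 = $230.58
Roth 401(k) contribution: $10,979.78 × 0.03 = $329.39
Legal plan premium: $18.98
Total deductions = $744.43 + $141.56 + $545.06 + $353.28 + $450.17 + $230.58 + $329.39 + $18.98 = $2,813.45
Net pay = $10,979.78 − $2,813.45 = $8,166.33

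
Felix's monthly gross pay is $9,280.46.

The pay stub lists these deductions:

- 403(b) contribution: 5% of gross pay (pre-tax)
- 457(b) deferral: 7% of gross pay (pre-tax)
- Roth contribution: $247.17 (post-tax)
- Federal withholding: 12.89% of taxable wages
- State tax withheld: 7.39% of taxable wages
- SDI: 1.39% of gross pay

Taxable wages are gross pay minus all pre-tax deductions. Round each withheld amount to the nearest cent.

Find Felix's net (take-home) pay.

$6,134.41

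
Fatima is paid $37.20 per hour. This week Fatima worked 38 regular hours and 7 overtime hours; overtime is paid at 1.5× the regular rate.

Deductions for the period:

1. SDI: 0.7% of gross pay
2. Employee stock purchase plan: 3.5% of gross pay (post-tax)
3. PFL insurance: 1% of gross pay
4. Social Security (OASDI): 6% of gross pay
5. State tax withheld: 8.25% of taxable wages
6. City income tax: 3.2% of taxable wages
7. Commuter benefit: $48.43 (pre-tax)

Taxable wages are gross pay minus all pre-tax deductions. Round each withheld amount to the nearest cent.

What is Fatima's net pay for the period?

Regular pay: 38 × $37.20 = $1413.60
Overtime pay: 7 × $37.20 × 1.5 = $390.60
Gross pay = $1413.60 + $390.60 = $1804.20
Commuter benefit: $48.43
Taxable wages = $1804.20 − $48.43 = $1755.77
State tax withheld: $1755.77 × 0.0825 = $144.85
City income tax: $1755.77 × 0.032 = $56.18
Social Security (OASDI): $1804.20 × 0.06 = $108.25
SDI: $1804.20 × 0.007 = $12.63
PFL insurance: $1804.20 × 0.01 = $18.04
Employee stock purchase plan: $1804.20 × 0.035 = $63.15
Total deductions = $48.43 + $144.85 + $56.18 + $108.25 + $12.63 + $18.04 + $63.15 = $451.53
Net pay = $1804.20 − $451.53 = $1352.67

$1352.67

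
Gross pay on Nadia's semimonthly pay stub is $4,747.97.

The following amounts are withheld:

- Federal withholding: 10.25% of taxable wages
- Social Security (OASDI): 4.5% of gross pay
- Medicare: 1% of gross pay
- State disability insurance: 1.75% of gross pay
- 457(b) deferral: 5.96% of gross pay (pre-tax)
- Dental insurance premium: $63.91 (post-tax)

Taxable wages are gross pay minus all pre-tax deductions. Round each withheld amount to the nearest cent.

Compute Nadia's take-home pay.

457(b) deferral: $4,747.97 × 0.0596 = $282.98
Taxable wages = $4,747.97 − $282.98 = $4,464.99
Federal withholding: $4,464.99 × 0.1025 = $457.66
Social Security (OASDI): $4,747.97 × 0.045 = $213.66
State disability insurance: $4,747.97 × 0.0175 = $83.09
Medicare: $4,747.97 × 0.01 = $47.48
Dental insurance premium: $63.91
Total deductions = $282.98 + $457.66 + $213.66 + $83.09 + $47.48 + $63.91 = $1,148.78
Net pay = $4,747.97 − $1,148.78 = $3,599.19

$3,599.19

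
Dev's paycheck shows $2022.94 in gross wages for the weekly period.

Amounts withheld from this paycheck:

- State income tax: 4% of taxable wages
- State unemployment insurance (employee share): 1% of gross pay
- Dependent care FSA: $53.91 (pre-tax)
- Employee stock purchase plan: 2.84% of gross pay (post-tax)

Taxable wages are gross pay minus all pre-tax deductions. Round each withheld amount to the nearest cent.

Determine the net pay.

$1812.59

Dependent care FSA: $53.91
Taxable wages = $2022.94 − $53.91 = $1969.03
State income tax: $1969.03 × 0.04 = $78.76
State unemployment insurance (employee share): $2022.94 × 0.01 = $20.23
Employee stock purchase plan: $2022.94 × 0.0284 = $57.45
Total deductions = $53.91 + $78.76 + $20.23 + $57.45 = $210.35
Net pay = $2022.94 − $210.35 = $1812.59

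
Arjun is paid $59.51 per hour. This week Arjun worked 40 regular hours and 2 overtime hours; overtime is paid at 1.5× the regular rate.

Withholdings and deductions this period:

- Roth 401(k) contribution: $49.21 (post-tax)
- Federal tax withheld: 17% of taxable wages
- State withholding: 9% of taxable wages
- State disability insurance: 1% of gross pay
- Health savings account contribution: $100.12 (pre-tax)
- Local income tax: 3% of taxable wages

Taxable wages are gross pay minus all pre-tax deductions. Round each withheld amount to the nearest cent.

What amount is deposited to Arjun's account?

$1,670.96

Regular pay: 40 × $59.51 = $2,380.40
Overtime pay: 2 × $59.51 × 1.5 = $178.53
Gross pay = $2,380.40 + $178.53 = $2,558.93
Health savings account contribution: $100.12
Taxable wages = $2,558.93 − $100.12 = $2,458.81
State withholding: $2,458.81 × 0.09 = $221.29
Federal tax withheld: $2,458.81 × 0.17 = $418.00
Local income tax: $2,458.81 × 0.03 = $73.76
State disability insurance: $2,558.93 × 0.01 = $25.59
Roth 401(k) contribution: $49.21
Total deductions = $100.12 + $221.29 + $418.00 + $73.76 + $25.59 + $49.21 = $887.97
Net pay = $2,558.93 − $887.97 = $1,670.96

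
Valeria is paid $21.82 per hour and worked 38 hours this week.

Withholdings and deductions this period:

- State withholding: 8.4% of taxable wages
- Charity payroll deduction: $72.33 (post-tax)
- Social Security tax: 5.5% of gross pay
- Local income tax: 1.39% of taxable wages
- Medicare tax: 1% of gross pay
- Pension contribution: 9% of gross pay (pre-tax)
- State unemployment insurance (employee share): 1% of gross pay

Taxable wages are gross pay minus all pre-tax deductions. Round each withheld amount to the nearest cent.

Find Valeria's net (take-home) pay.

$546.16

Gross pay: 38 × $21.82 = $829.16
Pension contribution: $829.16 × 0.09 = $74.62
Taxable wages = $829.16 − $74.62 = $754.54
Local income tax: $754.54 × 0.0139 = $10.49
State withholding: $754.54 × 0.084 = $63.38
State unemployment insurance (employee share): $829.16 × 0.01 = $8.29
Medicare tax: $829.16 × 0.01 = $8.29
Social Security tax: $829.16 × 0.055 = $45.60
Charity payroll deduction: $72.33
Total deductions = $74.62 + $10.49 + $63.38 + $8.29 + $8.29 + $45.60 + $72.33 = $283.00
Net pay = $829.16 − $283.00 = $546.16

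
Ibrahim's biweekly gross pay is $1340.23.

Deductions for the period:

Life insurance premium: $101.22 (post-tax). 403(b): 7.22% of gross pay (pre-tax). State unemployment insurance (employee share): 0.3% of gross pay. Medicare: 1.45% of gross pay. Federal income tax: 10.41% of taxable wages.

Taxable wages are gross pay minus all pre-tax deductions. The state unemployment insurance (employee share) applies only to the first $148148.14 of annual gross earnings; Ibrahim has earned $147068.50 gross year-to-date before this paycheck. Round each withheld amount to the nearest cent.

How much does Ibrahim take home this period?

$990.13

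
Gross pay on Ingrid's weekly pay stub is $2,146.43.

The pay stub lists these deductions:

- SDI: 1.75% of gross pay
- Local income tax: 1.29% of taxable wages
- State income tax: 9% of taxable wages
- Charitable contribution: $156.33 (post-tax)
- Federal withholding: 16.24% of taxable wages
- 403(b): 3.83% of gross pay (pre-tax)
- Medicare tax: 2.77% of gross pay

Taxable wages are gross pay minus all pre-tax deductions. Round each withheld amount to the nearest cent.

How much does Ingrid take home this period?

$1,263.23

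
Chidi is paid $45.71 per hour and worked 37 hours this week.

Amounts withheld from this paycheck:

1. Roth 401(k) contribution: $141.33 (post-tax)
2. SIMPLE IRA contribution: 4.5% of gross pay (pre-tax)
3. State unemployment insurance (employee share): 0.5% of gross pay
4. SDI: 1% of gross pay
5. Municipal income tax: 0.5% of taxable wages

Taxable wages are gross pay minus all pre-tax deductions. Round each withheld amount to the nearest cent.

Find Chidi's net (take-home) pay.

$1,440.38

Gross pay: 37 × $45.71 = $1,691.27
SIMPLE IRA contribution: $1,691.27 × 0.045 = $76.11
Taxable wages = $1,691.27 − $76.11 = $1,615.16
Municipal income tax: $1,615.16 × 0.005 = $8.08
State unemployment insurance (employee share): $1,691.27 × 0.005 = $8.46
SDI: $1,691.27 × 0.01 = $16.91
Roth 401(k) contribution: $141.33
Total deductions = $76.11 + $8.08 + $8.46 + $16.91 + $141.33 = $250.89
Net pay = $1,691.27 − $250.89 = $1,440.38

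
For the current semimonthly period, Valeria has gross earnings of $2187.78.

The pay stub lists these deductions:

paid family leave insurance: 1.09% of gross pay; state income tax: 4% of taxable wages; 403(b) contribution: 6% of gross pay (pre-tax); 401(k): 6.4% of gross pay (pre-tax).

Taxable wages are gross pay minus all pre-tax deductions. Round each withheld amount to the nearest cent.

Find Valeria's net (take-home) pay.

$1815.98

403(b) contribution: $2187.78 × 0.06 = $131.27
401(k): $2187.78 × 0.064 = $140.02
Pre-tax total = $131.27 + $140.02 = $271.29
Taxable wages = $2187.78 − $271.29 = $1916.49
State income tax: $1916.49 × 0.04 = $76.66
Paid family leave insurance: $2187.78 × 0.0109 = $23.85
Total deductions = $131.27 + $140.02 + $76.66 + $23.85 = $371.80
Net pay = $2187.78 − $371.80 = $1815.98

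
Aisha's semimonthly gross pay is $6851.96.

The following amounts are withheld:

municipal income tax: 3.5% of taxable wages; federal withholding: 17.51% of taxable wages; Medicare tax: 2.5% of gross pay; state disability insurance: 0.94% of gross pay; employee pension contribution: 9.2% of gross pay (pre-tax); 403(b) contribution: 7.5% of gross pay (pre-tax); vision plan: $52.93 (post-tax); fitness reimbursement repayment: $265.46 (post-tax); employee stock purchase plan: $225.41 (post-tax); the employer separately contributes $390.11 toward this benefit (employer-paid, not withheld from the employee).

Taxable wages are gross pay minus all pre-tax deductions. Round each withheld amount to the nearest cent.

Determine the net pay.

Employee pension contribution: $6851.96 × 0.092 = $630.38
403(b) contribution: $6851.96 × 0.075 = $513.90
Pre-tax total = $630.38 + $513.90 = $1144.28
Taxable wages = $6851.96 − $1144.28 = $5707.68
Municipal income tax: $5707.68 × 0.035 = $199.77
Federal withholding: $5707.68 × 0.1751 = $999.41
Medicare tax: $6851.96 × 0.025 = $171.30
State disability insurance: $6851.96 × 0.0094 = $64.41
Vision plan: $52.93
Employee stock purchase plan: $225.41
Fitness reimbursement repayment: $265.46
(Employer's $390.11 toward employee stock purchase plan is not withheld from the employee.)
Total deductions = $630.38 + $513.90 + $199.77 + $999.41 + $171.30 + $64.41 + $52.93 + $225.41 + $265.46 = $3122.97
Net pay = $6851.96 − $3122.97 = $3728.99

$3728.99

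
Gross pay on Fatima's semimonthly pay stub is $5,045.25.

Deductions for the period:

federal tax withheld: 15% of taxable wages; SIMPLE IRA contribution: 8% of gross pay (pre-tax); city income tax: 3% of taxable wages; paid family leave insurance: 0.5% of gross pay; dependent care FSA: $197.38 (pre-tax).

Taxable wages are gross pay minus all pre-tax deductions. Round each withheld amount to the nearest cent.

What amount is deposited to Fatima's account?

$3,619.05

Dependent care FSA: $197.38
SIMPLE IRA contribution: $5,045.25 × 0.08 = $403.62
Pre-tax total = $197.38 + $403.62 = $601.00
Taxable wages = $5,045.25 − $601.00 = $4,444.25
Federal tax withheld: $4,444.25 × 0.15 = $666.64
City income tax: $4,444.25 × 0.03 = $133.33
Paid family leave insurance: $5,045.25 × 0.005 = $25.23
Total deductions = $197.38 + $403.62 + $666.64 + $133.33 + $25.23 = $1,426.20
Net pay = $5,045.25 − $1,426.20 = $3,619.05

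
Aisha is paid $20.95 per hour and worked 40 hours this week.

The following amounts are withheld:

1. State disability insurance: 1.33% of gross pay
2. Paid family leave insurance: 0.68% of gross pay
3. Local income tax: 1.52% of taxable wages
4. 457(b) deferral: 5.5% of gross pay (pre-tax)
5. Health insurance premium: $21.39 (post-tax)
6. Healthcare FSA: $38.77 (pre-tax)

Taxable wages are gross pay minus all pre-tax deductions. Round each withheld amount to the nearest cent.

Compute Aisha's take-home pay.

Gross pay: 40 × $20.95 = $838.00
457(b) deferral: $838.00 × 0.055 = $46.09
Healthcare FSA: $38.77
Pre-tax total = $46.09 + $38.77 = $84.86
Taxable wages = $838.00 − $84.86 = $753.14
Local income tax: $753.14 × 0.0152 = $11.45
State disability insurance: $838.00 × 0.0133 = $11.15
Paid family leave insurance: $838.00 × 0.0068 = $5.70
Health insurance premium: $21.39
Total deductions = $46.09 + $38.77 + $11.45 + $11.15 + $5.70 + $21.39 = $134.55
Net pay = $838.00 − $134.55 = $703.45

$703.45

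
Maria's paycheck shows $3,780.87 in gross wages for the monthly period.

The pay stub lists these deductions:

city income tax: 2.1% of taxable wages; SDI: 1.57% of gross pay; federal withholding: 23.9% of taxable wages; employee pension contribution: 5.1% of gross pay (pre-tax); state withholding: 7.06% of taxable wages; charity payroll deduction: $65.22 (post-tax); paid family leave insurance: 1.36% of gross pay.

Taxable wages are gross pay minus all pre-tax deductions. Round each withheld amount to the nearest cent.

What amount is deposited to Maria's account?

$2,225.84

Employee pension contribution: $3,780.87 × 0.051 = $192.82
Taxable wages = $3,780.87 − $192.82 = $3,588.05
State withholding: $3,588.05 × 0.0706 = $253.32
City income tax: $3,588.05 × 0.021 = $75.35
Federal withholding: $3,588.05 × 0.239 = $857.54
Paid family leave insurance: $3,780.87 × 0.0136 = $51.42
SDI: $3,780.87 × 0.0157 = $59.36
Charity payroll deduction: $65.22
Total deductions = $192.82 + $253.32 + $75.35 + $857.54 + $51.42 + $59.36 + $65.22 = $1,555.03
Net pay = $3,780.87 − $1,555.03 = $2,225.84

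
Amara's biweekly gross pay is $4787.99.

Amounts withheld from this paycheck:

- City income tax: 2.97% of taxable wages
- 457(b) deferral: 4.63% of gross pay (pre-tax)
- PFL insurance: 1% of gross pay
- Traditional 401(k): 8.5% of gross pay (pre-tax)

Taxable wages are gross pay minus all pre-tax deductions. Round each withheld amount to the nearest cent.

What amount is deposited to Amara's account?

$3987.92

Traditional 401(k): $4787.99 × 0.085 = $406.98
457(b) deferral: $4787.99 × 0.0463 = $221.68
Pre-tax total = $406.98 + $221.68 = $628.66
Taxable wages = $4787.99 − $628.66 = $4159.33
City income tax: $4159.33 × 0.0297 = $123.53
PFL insurance: $4787.99 × 0.01 = $47.88
Total deductions = $406.98 + $221.68 + $123.53 + $47.88 = $800.07
Net pay = $4787.99 − $800.07 = $3987.92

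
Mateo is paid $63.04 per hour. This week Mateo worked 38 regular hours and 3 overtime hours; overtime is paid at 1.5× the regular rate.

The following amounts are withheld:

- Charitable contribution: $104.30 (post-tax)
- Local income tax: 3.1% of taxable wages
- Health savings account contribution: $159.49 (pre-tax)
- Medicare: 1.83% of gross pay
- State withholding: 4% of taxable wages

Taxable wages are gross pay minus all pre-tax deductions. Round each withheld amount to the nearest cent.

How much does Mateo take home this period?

Regular pay: 38 × $63.04 = $2,395.52
Overtime pay: 3 × $63.04 × 1.5 = $283.68
Gross pay = $2,395.52 + $283.68 = $2,679.20
Health savings account contribution: $159.49
Taxable wages = $2,679.20 − $159.49 = $2,519.71
Local income tax: $2,519.71 × 0.031 = $78.11
State withholding: $2,519.71 × 0.04 = $100.79
Medicare: $2,679.20 × 0.0183 = $49.03
Charitable contribution: $104.30
Total deductions = $159.49 + $78.11 + $100.79 + $49.03 + $104.30 = $491.72
Net pay = $2,679.20 − $491.72 = $2,187.48

$2,187.48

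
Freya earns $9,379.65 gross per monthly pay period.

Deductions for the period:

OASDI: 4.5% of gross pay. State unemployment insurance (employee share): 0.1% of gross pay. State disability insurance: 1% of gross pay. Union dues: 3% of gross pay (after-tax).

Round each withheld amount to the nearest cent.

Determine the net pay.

$8,573.00

OASDI: $9,379.65 × 0.045 = $422.08
State disability insurance: $9,379.65 × 0.01 = $93.80
State unemployment insurance (employee share): $9,379.65 × 0.001 = $9.38
Union dues: $9,379.65 × 0.03 = $281.39
Total deductions = $422.08 + $93.80 + $9.38 + $281.39 = $806.65
Net pay = $9,379.65 − $806.65 = $8,573.00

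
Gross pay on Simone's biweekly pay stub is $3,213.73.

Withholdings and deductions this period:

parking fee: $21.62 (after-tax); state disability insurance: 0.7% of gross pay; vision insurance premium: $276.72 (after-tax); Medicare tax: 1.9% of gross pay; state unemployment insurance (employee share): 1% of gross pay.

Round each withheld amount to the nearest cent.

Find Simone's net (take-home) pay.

Medicare tax: $3,213.73 × 0.019 = $61.06
State unemployment insurance (employee share): $3,213.73 × 0.01 = $32.14
State disability insurance: $3,213.73 × 0.007 = $22.50
Vision insurance premium: $276.72
Parking fee: $21.62
Total deductions = $61.06 + $32.14 + $22.50 + $276.72 + $21.62 = $414.04
Net pay = $3,213.73 − $414.04 = $2,799.69

$2,799.69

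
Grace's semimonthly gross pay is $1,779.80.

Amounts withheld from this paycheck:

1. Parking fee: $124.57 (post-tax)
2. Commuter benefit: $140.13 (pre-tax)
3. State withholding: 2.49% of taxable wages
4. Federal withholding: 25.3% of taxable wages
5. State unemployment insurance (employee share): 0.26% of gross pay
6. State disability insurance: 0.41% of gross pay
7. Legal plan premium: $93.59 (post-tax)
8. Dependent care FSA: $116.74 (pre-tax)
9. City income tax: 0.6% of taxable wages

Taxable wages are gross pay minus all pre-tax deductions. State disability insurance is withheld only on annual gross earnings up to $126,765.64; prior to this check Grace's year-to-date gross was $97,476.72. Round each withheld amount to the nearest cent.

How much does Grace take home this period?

Dependent care FSA: $116.74
Commuter benefit: $140.13
Pre-tax total = $116.74 + $140.13 = $256.87
Taxable wages = $1,779.80 − $256.87 = $1,522.93
City income tax: $1,522.93 × 0.006 = $9.14
State withholding: $1,522.93 × 0.0249 = $37.92
Federal withholding: $1,522.93 × 0.253 = $385.30
State unemployment insurance (employee share): $1,779.80 × 0.0026 = $4.63
State disability insurance: cap not yet reached, full $1,779.80 is subject → $1,779.80 × 0.0041 = $7.30
Parking fee: $124.57
Legal plan premium: $93.59
Total deductions = $116.74 + $140.13 + $9.14 + $37.92 + $385.30 + $4.63 + $7.30 + $124.57 + $93.59 = $919.32
Net pay = $1,779.80 − $919.32 = $860.48

$860.48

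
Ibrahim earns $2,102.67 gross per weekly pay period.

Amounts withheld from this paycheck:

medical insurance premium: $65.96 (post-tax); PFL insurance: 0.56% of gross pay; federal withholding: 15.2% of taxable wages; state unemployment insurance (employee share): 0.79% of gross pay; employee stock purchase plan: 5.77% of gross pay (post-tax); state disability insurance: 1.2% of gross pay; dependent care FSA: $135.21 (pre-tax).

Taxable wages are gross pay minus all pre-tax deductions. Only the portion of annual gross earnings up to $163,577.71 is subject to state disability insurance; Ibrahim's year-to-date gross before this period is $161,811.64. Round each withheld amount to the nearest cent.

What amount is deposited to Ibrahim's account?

Dependent care FSA: $135.21
Taxable wages = $2,102.67 − $135.21 = $1,967.46
Federal withholding: $1,967.46 × 0.152 = $299.05
State disability insurance: only $163,577.71 − $161,811.64 = $1,766.07 of this check is subject → $1,766.07 × 0.012 = $21.19
PFL insurance: $2,102.67 × 0.0056 = $11.77
State unemployment insurance (employee share): $2,102.67 × 0.0079 = $16.61
Medical insurance premium: $65.96
Employee stock purchase plan: $2,102.67 × 0.0577 = $121.32
Total deductions = $135.21 + $299.05 + $21.19 + $11.77 + $16.61 + $65.96 + $121.32 = $671.11
Net pay = $2,102.67 − $671.11 = $1,431.56

$1,431.56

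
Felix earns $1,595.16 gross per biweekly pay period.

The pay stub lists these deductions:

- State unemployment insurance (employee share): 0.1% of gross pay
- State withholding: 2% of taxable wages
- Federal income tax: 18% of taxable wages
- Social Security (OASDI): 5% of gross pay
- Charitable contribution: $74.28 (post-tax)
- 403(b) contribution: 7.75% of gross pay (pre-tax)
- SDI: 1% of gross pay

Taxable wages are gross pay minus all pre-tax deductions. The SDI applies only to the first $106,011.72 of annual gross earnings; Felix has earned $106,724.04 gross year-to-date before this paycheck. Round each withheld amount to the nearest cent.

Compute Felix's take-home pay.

403(b) contribution: $1,595.16 × 0.0775 = $123.62
Taxable wages = $1,595.16 − $123.62 = $1,471.54
Federal income tax: $1,471.54 × 0.18 = $264.88
State withholding: $1,471.54 × 0.02 = $29.43
State unemployment insurance (employee share): $1,595.16 × 0.001 = $1.60
Social Security (OASDI): $1,595.16 × 0.05 = $79.76
SDI: annual cap $106,011.72 already reached (YTD $106,724.04), so $0.00
Charitable contribution: $74.28
Total deductions = $123.62 + $264.88 + $29.43 + $1.60 + $79.76 + $0.00 + $74.28 = $573.57
Net pay = $1,595.16 − $573.57 = $1,021.59

$1,021.59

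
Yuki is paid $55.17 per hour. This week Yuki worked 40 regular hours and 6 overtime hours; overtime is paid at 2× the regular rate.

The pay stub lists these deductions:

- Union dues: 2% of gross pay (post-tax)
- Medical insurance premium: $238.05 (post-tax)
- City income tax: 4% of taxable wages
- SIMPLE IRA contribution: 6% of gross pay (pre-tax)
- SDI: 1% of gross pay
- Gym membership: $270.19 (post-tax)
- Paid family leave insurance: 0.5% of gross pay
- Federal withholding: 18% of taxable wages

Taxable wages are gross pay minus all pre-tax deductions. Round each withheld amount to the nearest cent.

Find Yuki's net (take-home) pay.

Regular pay: 40 × $55.17 = $2206.80
Overtime pay: 6 × $55.17 × 2 = $662.04
Gross pay = $2206.80 + $662.04 = $2868.84
SIMPLE IRA contribution: $2868.84 × 0.06 = $172.13
Taxable wages = $2868.84 − $172.13 = $2696.71
City income tax: $2696.71 × 0.04 = $107.87
Federal withholding: $2696.71 × 0.18 = $485.41
SDI: $2868.84 × 0.01 = $28.69
Paid family leave insurance: $2868.84 × 0.005 = $14.34
Union dues: $2868.84 × 0.02 = $57.38
Medical insurance premium: $238.05
Gym membership: $270.19
Total deductions = $172.13 + $107.87 + $485.41 + $28.69 + $14.34 + $57.38 + $238.05 + $270.19 = $1374.06
Net pay = $2868.84 − $1374.06 = $1494.78

$1494.78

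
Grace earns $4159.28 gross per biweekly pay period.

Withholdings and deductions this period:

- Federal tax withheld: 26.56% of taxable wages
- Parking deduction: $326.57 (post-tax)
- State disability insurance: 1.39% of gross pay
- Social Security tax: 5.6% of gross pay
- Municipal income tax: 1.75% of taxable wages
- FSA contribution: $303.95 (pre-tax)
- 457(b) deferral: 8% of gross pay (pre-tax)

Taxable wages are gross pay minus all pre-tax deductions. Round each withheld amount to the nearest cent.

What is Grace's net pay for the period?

FSA contribution: $303.95
457(b) deferral: $4159.28 × 0.08 = $332.74
Pre-tax total = $303.95 + $332.74 = $636.69
Taxable wages = $4159.28 − $636.69 = $3522.59
Municipal income tax: $3522.59 × 0.0175 = $61.65
Federal tax withheld: $3522.59 × 0.2656 = $935.60
Social Security tax: $4159.28 × 0.056 = $232.92
State disability insurance: $4159.28 × 0.0139 = $57.81
Parking deduction: $326.57
Total deductions = $303.95 + $332.74 + $61.65 + $935.60 + $232.92 + $57.81 + $326.57 = $2251.24
Net pay = $4159.28 − $2251.24 = $1908.04

$1908.04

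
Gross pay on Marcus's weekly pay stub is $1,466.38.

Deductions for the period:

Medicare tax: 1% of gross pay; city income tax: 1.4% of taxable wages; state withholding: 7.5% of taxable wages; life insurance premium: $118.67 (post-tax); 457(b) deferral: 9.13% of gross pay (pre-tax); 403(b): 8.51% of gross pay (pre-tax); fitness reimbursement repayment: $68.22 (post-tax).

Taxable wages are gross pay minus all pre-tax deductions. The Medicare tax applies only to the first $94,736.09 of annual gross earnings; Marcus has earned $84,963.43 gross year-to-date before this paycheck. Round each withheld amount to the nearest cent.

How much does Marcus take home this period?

403(b): $1,466.38 × 0.0851 = $124.79
457(b) deferral: $1,466.38 × 0.0913 = $133.88
Pre-tax total = $124.79 + $133.88 = $258.67
Taxable wages = $1,466.38 − $258.67 = $1,207.71
State withholding: $1,207.71 × 0.075 = $90.58
City income tax: $1,207.71 × 0.014 = $16.91
Medicare tax: cap not yet reached, full $1,466.38 is subject → $1,466.38 × 0.01 = $14.66
Life insurance premium: $118.67
Fitness reimbursement repayment: $68.22
Total deductions = $124.79 + $133.88 + $90.58 + $16.91 + $14.66 + $118.67 + $68.22 = $567.71
Net pay = $1,466.38 − $567.71 = $898.67

$898.67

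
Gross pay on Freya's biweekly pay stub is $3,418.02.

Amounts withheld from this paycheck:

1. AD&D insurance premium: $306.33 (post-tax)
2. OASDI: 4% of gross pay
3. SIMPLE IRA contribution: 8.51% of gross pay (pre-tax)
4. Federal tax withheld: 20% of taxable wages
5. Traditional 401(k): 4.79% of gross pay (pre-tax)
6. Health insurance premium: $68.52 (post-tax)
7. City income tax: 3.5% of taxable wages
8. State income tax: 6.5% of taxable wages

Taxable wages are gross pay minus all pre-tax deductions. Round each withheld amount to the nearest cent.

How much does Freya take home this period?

Traditional 401(k): $3,418.02 × 0.0479 = $163.72
SIMPLE IRA contribution: $3,418.02 × 0.0851 = $290.87
Pre-tax total = $163.72 + $290.87 = $454.59
Taxable wages = $3,418.02 − $454.59 = $2,963.43
City income tax: $2,963.43 × 0.035 = $103.72
State income tax: $2,963.43 × 0.065 = $192.62
Federal tax withheld: $2,963.43 × 0.2 = $592.69
OASDI: $3,418.02 × 0.04 = $136.72
AD&D insurance premium: $306.33
Health insurance premium: $68.52
Total deductions = $163.72 + $290.87 + $103.72 + $192.62 + $592.69 + $136.72 + $306.33 + $68.52 = $1,855.19
Net pay = $3,418.02 − $1,855.19 = $1,562.83

$1,562.83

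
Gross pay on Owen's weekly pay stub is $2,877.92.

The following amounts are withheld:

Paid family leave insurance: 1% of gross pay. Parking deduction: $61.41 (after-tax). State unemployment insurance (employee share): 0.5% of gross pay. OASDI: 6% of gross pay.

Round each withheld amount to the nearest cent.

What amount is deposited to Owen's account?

Paid family leave insurance: $2,877.92 × 0.01 = $28.78
OASDI: $2,877.92 × 0.06 = $172.68
State unemployment insurance (employee share): $2,877.92 × 0.005 = $14.39
Parking deduction: $61.41
Total deductions = $28.78 + $172.68 + $14.39 + $61.41 = $277.26
Net pay = $2,877.92 − $277.26 = $2,600.66

$2,600.66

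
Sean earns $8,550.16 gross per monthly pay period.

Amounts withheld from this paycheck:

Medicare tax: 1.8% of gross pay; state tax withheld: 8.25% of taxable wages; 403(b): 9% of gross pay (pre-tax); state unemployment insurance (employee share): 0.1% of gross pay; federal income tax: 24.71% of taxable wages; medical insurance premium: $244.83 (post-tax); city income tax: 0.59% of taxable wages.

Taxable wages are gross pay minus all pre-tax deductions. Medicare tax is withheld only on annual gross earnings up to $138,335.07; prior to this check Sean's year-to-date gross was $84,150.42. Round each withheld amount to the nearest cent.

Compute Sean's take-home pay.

$4,762.96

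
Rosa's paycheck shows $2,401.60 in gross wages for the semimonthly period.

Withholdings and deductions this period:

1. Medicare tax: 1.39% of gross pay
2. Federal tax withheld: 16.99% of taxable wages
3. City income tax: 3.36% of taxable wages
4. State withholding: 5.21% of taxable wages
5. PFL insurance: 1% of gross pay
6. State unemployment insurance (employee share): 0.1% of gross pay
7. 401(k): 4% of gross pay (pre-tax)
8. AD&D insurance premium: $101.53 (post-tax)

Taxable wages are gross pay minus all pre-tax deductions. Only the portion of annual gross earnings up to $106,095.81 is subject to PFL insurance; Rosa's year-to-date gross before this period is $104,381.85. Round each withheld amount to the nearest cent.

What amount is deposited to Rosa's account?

$1,561.79

401(k): $2,401.60 × 0.04 = $96.06
Taxable wages = $2,401.60 − $96.06 = $2,305.54
Federal tax withheld: $2,305.54 × 0.1699 = $391.71
State withholding: $2,305.54 × 0.0521 = $120.12
City income tax: $2,305.54 × 0.0336 = $77.47
State unemployment insurance (employee share): $2,401.60 × 0.001 = $2.40
Medicare tax: $2,401.60 × 0.0139 = $33.38
PFL insurance: only $106,095.81 − $104,381.85 = $1,713.96 of this check is subject → $1,713.96 × 0.01 = $17.14
AD&D insurance premium: $101.53
Total deductions = $96.06 + $391.71 + $120.12 + $77.47 + $2.40 + $33.38 + $17.14 + $101.53 = $839.81
Net pay = $2,401.60 − $839.81 = $1,561.79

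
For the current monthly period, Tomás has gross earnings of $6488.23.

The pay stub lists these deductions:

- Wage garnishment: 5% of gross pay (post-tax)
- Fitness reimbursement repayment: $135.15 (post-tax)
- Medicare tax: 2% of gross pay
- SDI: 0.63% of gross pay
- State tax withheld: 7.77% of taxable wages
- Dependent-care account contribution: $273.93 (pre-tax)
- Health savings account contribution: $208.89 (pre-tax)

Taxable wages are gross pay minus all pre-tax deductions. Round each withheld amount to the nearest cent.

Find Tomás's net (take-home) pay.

$4908.59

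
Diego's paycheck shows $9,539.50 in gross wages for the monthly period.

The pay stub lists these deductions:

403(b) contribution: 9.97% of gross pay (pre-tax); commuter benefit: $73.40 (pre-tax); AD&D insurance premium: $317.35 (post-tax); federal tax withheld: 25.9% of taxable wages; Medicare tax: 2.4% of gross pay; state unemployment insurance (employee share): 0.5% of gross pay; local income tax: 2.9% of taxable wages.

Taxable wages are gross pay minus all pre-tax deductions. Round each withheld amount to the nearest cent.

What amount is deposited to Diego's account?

$5,468.68

Commuter benefit: $73.40
403(b) contribution: $9,539.50 × 0.0997 = $951.09
Pre-tax total = $73.40 + $951.09 = $1,024.49
Taxable wages = $9,539.50 − $1,024.49 = $8,515.01
Federal tax withheld: $8,515.01 × 0.259 = $2,205.39
Local income tax: $8,515.01 × 0.029 = $246.94
Medicare tax: $9,539.50 × 0.024 = $228.95
State unemployment insurance (employee share): $9,539.50 × 0.005 = $47.70
AD&D insurance premium: $317.35
Total deductions = $73.40 + $951.09 + $2,205.39 + $246.94 + $228.95 + $47.70 + $317.35 = $4,070.82
Net pay = $9,539.50 − $4,070.82 = $5,468.68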